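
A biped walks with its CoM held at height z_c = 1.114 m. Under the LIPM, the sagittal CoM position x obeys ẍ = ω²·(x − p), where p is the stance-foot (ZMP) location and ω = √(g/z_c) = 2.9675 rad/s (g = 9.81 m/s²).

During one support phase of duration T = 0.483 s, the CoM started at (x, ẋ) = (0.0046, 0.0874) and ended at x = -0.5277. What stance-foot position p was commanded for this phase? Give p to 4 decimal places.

ωT = 2.9675·0.483 = 1.433302; cosh(ωT) = 2.215521, sinh(ωT) = 1.977001
x(T) = p + (x₀−p)·cosh(ωT) + (ẋ₀/ω)·sinh(ωT) ⇒ p·(1 − cosh) = x(T) − x₀·cosh − (ẋ₀/ω)·sinh
numerator   = -0.5277 − (0.0046)·2.215521 − (0.0874/2.9675)·1.977001 = -0.596119
denominator = 1 − 2.215521 = -1.215521
p = -0.596119 / -1.215521 = 0.4904

p = 0.4904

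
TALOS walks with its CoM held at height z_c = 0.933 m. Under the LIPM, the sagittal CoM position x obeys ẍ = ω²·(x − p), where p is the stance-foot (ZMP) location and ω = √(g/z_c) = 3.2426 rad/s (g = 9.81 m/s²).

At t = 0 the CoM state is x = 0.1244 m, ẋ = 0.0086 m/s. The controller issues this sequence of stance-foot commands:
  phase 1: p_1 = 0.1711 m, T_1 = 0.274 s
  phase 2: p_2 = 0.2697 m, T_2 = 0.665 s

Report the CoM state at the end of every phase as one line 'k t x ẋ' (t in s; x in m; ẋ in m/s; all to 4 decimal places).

1 0.2740 0.1074 -0.1407
2 0.9390 -0.6257 -2.8589

phase 1: p=0.1711, T=0.274, ωT=0.888472, cosh=1.421348, sinh=1.010065; start (x,ẋ)=(0.124400, 0.008600) → end (x,ẋ)=(0.107402, -0.140730)
phase 2: p=0.2697, T=0.665, ωT=2.156329, cosh=4.377557, sinh=4.261808; start (x,ẋ)=(0.107402, -0.140730) → end (x,ẋ)=(-0.625733, -2.858905)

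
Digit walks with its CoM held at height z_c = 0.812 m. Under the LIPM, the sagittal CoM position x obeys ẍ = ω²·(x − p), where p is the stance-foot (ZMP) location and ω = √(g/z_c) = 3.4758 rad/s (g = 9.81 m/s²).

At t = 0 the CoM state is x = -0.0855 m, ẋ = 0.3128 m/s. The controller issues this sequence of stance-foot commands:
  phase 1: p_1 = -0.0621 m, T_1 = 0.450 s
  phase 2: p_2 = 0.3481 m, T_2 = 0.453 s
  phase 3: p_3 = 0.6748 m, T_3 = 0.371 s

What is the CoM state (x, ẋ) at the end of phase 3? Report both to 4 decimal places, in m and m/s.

phase 1: p=-0.0621, T=0.450, ωT=1.564110, cosh=2.493847, sinh=2.284573; start (x,ẋ)=(-0.085500, 0.312800) → end (x,ẋ)=(0.085141, 0.594263)
phase 2: p=0.3481, T=0.453, ωT=1.574537, cosh=2.517805, sinh=2.310702; start (x,ẋ)=(0.085141, 0.594263) → end (x,ẋ)=(0.081085, -0.615727)
phase 3: p=0.6748, T=0.371, ωT=1.289522, cosh=1.953226, sinh=1.677824; start (x,ẋ)=(0.081085, -0.615727) → end (x,ẋ)=(-0.782081, -4.665071)

x = -0.7821, ẋ = -4.6651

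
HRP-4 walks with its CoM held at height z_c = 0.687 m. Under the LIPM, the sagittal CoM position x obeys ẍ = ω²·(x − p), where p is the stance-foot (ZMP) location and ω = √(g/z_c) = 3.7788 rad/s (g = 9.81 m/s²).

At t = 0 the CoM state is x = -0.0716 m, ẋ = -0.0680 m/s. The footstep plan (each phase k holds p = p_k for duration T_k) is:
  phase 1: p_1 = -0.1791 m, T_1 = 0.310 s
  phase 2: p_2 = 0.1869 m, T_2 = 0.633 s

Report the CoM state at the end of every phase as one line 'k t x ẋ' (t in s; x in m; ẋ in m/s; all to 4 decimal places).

phase 1: p=-0.1791, T=0.310, ωT=1.171428, cosh=1.768260, sinh=1.458336; start (x,ẋ)=(-0.071600, -0.068000) → end (x,ẋ)=(-0.015255, 0.472165)
phase 2: p=0.1869, T=0.633, ωT=2.391980, cosh=5.513288, sinh=5.421840; start (x,ẋ)=(-0.015255, 0.472165) → end (x,ẋ)=(-0.250174, -1.538578)

1 0.3100 -0.0153 0.4722
2 0.9430 -0.2502 -1.5386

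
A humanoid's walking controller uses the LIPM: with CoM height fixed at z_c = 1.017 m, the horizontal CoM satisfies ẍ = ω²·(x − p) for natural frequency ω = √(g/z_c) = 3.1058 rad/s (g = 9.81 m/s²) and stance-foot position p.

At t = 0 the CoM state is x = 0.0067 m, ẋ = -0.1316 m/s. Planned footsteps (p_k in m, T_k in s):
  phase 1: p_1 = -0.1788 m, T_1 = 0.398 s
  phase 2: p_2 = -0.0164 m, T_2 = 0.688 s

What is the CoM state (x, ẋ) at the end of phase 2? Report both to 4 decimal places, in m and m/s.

phase 1: p=-0.1788, T=0.398, ωT=1.236108, cosh=1.866352, sinh=1.575840; start (x,ẋ)=(0.006700, -0.131600) → end (x,ẋ)=(0.100636, 0.662270)
phase 2: p=-0.0164, T=0.688, ωT=2.136790, cosh=4.295117, sinh=4.177084; start (x,ẋ)=(0.100636, 0.662270) → end (x,ẋ)=(1.376992, 4.362862)

x = 1.3770, ẋ = 4.3629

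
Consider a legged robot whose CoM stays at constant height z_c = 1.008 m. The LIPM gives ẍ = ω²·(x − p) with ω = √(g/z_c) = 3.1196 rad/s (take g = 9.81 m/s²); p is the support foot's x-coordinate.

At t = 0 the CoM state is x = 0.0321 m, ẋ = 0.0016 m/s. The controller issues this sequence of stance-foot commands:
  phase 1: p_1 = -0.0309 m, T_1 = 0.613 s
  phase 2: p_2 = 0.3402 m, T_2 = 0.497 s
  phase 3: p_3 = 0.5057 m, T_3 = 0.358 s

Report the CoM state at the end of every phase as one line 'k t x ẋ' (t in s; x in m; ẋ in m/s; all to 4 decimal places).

phase 1: p=-0.0309, T=0.613, ωT=1.912315, cosh=3.458238, sinh=3.310500; start (x,ẋ)=(0.032100, 0.001600) → end (x,ẋ)=(0.188667, 0.656162)
phase 2: p=0.3402, T=0.497, ωT=1.550441, cosh=2.462852, sinh=2.250697; start (x,ẋ)=(0.188667, 0.656162) → end (x,ẋ)=(0.440397, 0.552074)
phase 3: p=0.5057, T=0.358, ωT=1.116817, cosh=1.691217, sinh=1.363897; start (x,ẋ)=(0.440397, 0.552074) → end (x,ẋ)=(0.636627, 0.655826)

1 0.6130 0.1887 0.6562
2 1.1100 0.4404 0.5521
3 1.4680 0.6366 0.6558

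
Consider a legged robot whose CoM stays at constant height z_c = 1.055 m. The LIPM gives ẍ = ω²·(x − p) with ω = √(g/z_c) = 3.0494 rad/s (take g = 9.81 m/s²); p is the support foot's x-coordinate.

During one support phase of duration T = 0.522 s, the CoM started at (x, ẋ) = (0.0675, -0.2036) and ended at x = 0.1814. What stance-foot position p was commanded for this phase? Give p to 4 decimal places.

ωT = 3.0494·0.522 = 1.591787; cosh(ωT) = 2.558040, sinh(ωT) = 2.354479
x(T) = p + (x₀−p)·cosh(ωT) + (ẋ₀/ω)·sinh(ωT) ⇒ p·(1 − cosh) = x(T) − x₀·cosh − (ẋ₀/ω)·sinh
numerator   = 0.1814 − (0.0675)·2.558040 − (-0.2036/3.0494)·2.354479 = 0.165934
denominator = 1 − 2.558040 = -1.558040
p = 0.165934 / -1.558040 = -0.1065

p = -0.1065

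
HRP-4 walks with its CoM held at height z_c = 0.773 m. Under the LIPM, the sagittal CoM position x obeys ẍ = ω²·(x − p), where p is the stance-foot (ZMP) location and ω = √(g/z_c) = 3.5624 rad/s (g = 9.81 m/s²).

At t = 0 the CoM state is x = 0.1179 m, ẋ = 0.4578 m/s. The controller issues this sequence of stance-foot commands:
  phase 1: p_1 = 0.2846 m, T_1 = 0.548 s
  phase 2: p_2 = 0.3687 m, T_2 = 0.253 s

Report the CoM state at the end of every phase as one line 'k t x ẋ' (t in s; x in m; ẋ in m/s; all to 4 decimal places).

phase 1: p=0.2846, T=0.548, ωT=1.952195, cosh=3.593048, sinh=3.451086; start (x,ẋ)=(0.117900, 0.457800) → end (x,ẋ)=(0.129134, -0.404537)
phase 2: p=0.3687, T=0.253, ωT=0.901287, cosh=1.434409, sinh=1.028362; start (x,ẋ)=(0.129134, -0.404537) → end (x,ẋ)=(-0.091714, -1.457907)

1 0.5480 0.1291 -0.4045
2 0.8010 -0.0917 -1.4579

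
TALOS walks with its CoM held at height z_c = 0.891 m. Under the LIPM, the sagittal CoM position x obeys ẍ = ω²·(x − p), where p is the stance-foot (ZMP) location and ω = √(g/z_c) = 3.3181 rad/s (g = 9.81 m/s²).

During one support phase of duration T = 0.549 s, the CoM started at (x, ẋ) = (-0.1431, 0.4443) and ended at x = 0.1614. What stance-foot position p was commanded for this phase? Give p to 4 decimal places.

p = -0.0977

ωT = 3.3181·0.549 = 1.821637; cosh(ωT) = 3.171865, sinh(ωT) = 3.010104
x(T) = p + (x₀−p)·cosh(ωT) + (ẋ₀/ω)·sinh(ωT) ⇒ p·(1 − cosh) = x(T) − x₀·cosh − (ẋ₀/ω)·sinh
numerator   = 0.1614 − (-0.1431)·3.171865 − (0.4443/3.3181)·3.010104 = 0.212235
denominator = 1 − 3.171865 = -2.171865
p = 0.212235 / -2.171865 = -0.0977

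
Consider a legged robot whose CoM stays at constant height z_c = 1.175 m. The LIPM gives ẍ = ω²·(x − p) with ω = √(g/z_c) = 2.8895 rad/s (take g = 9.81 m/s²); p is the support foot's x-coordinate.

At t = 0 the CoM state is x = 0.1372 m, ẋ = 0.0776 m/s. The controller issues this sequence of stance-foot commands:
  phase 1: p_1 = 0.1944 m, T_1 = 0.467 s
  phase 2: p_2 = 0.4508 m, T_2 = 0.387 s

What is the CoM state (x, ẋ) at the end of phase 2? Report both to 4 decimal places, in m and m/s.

x = -0.1658, ẋ = -1.5190

phase 1: p=0.1944, T=0.467, ωT=1.349397, cosh=2.057248, sinh=1.797851; start (x,ẋ)=(0.137200, 0.077600) → end (x,ẋ)=(0.125008, -0.137505)
phase 2: p=0.4508, T=0.387, ωT=1.118237, cosh=1.693155, sinh=1.366299; start (x,ẋ)=(0.125008, -0.137505) → end (x,ẋ)=(-0.165835, -1.519018)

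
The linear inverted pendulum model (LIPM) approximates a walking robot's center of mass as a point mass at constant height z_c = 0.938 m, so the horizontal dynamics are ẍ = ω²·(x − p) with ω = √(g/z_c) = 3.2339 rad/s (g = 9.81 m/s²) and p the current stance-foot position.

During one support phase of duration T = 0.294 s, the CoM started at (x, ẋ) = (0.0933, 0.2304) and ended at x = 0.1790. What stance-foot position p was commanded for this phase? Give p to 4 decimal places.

ωT = 3.2339·0.294 = 0.950767; cosh(ωT) = 1.487069, sinh(ωT) = 1.100624
x(T) = p + (x₀−p)·cosh(ωT) + (ẋ₀/ω)·sinh(ωT) ⇒ p·(1 − cosh) = x(T) − x₀·cosh − (ẋ₀/ω)·sinh
numerator   = 0.1790 − (0.0933)·1.487069 − (0.2304/3.2339)·1.100624 = -0.038158
denominator = 1 − 1.487069 = -0.487069
p = -0.038158 / -0.487069 = 0.0783

p = 0.0783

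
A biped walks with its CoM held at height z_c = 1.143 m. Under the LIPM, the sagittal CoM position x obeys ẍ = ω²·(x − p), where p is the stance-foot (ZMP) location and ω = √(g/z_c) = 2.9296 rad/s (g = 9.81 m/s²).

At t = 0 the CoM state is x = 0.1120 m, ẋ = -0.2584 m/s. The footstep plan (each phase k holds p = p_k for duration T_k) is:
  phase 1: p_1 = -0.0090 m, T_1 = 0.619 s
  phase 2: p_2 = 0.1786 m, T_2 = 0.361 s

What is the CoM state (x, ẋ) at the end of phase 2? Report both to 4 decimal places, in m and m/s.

x = 0.1714, ẋ = 0.1350

phase 1: p=-0.0090, T=0.619, ωT=1.813422, cosh=3.147245, sinh=2.984150; start (x,ẋ)=(0.112000, -0.258400) → end (x,ẋ)=(0.108605, 0.244578)
phase 2: p=0.1786, T=0.361, ωT=1.057586, cosh=1.613352, sinh=1.266059; start (x,ẋ)=(0.108605, 0.244578) → end (x,ẋ)=(0.171371, 0.134977)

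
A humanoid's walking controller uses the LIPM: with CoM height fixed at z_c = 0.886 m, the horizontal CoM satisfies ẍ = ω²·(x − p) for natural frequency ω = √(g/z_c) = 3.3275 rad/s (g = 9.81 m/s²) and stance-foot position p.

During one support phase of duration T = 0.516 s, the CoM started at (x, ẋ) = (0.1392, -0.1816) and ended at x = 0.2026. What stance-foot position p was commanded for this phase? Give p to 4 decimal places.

p = 0.0269

ωT = 3.3275·0.516 = 1.716990; cosh(ωT) = 2.873675, sinh(ωT) = 2.694069
x(T) = p + (x₀−p)·cosh(ωT) + (ẋ₀/ω)·sinh(ωT) ⇒ p·(1 − cosh) = x(T) − x₀·cosh − (ẋ₀/ω)·sinh
numerator   = 0.2026 − (0.1392)·2.873675 − (-0.1816/3.3275)·2.694069 = -0.050385
denominator = 1 − 2.873675 = -1.873675
p = -0.050385 / -1.873675 = 0.0269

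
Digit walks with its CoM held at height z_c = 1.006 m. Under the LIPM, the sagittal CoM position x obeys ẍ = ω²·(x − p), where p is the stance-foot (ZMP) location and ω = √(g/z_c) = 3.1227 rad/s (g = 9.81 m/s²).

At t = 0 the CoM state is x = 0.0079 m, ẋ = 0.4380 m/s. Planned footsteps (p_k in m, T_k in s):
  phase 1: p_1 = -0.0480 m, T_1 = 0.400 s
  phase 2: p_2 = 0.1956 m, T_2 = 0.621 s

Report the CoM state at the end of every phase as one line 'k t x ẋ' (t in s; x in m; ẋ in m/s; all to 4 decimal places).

phase 1: p=-0.0480, T=0.400, ωT=1.249080, cosh=1.886951, sinh=1.600182; start (x,ẋ)=(0.007900, 0.438000) → end (x,ẋ)=(0.281927, 1.105811)
phase 2: p=0.1956, T=0.621, ωT=1.939197, cosh=3.548491, sinh=3.404672; start (x,ẋ)=(0.281927, 1.105811) → end (x,ẋ)=(1.707594, 4.841772)

1 0.4000 0.2819 1.1058
2 1.0210 1.7076 4.8418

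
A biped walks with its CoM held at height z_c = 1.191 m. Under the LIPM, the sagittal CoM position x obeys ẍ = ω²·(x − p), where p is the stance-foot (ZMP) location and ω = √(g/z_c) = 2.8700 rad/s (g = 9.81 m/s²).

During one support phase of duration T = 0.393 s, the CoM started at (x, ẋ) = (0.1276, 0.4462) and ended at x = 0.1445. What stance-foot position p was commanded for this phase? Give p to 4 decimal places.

p = 0.4080

ωT = 2.8700·0.393 = 1.127910; cosh(ωT) = 1.706451, sinh(ωT) = 1.382742
x(T) = p + (x₀−p)·cosh(ωT) + (ẋ₀/ω)·sinh(ωT) ⇒ p·(1 − cosh) = x(T) − x₀·cosh − (ẋ₀/ω)·sinh
numerator   = 0.1445 − (0.1276)·1.706451 − (0.4462/2.8700)·1.382742 = -0.288219
denominator = 1 − 1.706451 = -0.706451
p = -0.288219 / -0.706451 = 0.4080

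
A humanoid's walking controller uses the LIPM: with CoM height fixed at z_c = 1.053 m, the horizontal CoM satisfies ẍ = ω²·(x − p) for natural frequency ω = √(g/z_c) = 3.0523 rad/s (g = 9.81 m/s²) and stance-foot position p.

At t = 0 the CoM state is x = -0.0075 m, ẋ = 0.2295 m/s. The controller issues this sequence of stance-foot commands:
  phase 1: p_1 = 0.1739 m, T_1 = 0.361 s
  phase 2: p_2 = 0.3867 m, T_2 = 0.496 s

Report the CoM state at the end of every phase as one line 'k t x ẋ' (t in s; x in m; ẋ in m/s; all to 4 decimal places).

1 0.3610 -0.0286 -0.3578
2 0.8570 -0.8560 -3.5930

phase 1: p=0.1739, T=0.361, ωT=1.101880, cosh=1.671033, sinh=1.338787; start (x,ẋ)=(-0.007500, 0.229500) → end (x,ẋ)=(-0.028563, -0.357767)
phase 2: p=0.3867, T=0.496, ωT=1.513941, cosh=2.382323, sinh=2.162282; start (x,ẋ)=(-0.028563, -0.357767) → end (x,ẋ)=(-0.856037, -3.593025)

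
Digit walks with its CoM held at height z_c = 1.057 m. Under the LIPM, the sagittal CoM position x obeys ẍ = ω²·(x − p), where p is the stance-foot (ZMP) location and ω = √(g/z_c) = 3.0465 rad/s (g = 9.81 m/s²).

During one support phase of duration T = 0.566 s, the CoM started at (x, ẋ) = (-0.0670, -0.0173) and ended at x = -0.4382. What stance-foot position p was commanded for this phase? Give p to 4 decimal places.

p = 0.1209

ωT = 3.0465·0.566 = 1.724319; cosh(ωT) = 2.893497, sinh(ωT) = 2.715203
x(T) = p + (x₀−p)·cosh(ωT) + (ẋ₀/ω)·sinh(ωT) ⇒ p·(1 − cosh) = x(T) − x₀·cosh − (ẋ₀/ω)·sinh
numerator   = -0.4382 − (-0.0670)·2.893497 − (-0.0173/3.0465)·2.715203 = -0.228917
denominator = 1 − 2.893497 = -1.893497
p = -0.228917 / -1.893497 = 0.1209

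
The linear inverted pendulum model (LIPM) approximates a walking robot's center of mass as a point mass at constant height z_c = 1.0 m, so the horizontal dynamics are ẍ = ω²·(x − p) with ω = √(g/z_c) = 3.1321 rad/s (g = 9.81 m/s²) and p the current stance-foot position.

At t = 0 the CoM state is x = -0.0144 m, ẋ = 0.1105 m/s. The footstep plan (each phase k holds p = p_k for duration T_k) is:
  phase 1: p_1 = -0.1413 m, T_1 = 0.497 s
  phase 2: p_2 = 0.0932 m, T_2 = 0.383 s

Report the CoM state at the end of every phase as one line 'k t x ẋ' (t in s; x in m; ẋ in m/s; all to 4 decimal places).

1 0.4970 0.2530 1.1744
2 0.8800 0.9481 2.8806

phase 1: p=-0.1413, T=0.497, ωT=1.556654, cosh=2.476882, sinh=2.266041; start (x,ẋ)=(-0.014400, 0.110500) → end (x,ẋ)=(0.252962, 1.174364)
phase 2: p=0.0932, T=0.383, ωT=1.199594, cosh=1.810043, sinh=1.508727; start (x,ẋ)=(0.252962, 1.174364) → end (x,ẋ)=(0.948065, 2.880602)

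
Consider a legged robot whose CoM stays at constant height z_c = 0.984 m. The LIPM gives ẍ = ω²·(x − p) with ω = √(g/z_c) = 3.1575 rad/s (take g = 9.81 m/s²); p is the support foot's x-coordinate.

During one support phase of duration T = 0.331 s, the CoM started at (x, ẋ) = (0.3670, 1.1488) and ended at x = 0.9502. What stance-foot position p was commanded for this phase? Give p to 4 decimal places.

p = 0.1498

ωT = 3.1575·0.331 = 1.045133; cosh(ωT) = 1.597710, sinh(ωT) = 1.246065
x(T) = p + (x₀−p)·cosh(ωT) + (ẋ₀/ω)·sinh(ωT) ⇒ p·(1 − cosh) = x(T) − x₀·cosh − (ẋ₀/ω)·sinh
numerator   = 0.9502 − (0.3670)·1.597710 − (1.1488/3.1575)·1.246065 = -0.089518
denominator = 1 − 1.597710 = -0.597710
p = -0.089518 / -0.597710 = 0.1498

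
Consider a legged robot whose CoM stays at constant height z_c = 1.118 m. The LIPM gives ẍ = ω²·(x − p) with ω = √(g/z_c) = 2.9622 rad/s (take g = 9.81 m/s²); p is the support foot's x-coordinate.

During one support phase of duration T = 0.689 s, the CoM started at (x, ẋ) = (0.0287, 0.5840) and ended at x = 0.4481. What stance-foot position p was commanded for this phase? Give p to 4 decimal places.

ωT = 2.9622·0.689 = 2.040956; cosh(ωT) = 3.913934, sinh(ωT) = 3.784029
x(T) = p + (x₀−p)·cosh(ωT) + (ẋ₀/ω)·sinh(ωT) ⇒ p·(1 − cosh) = x(T) − x₀·cosh − (ẋ₀/ω)·sinh
numerator   = 0.4481 − (0.0287)·3.913934 − (0.5840/2.9622)·3.784029 = -0.410254
denominator = 1 − 3.913934 = -2.913934
p = -0.410254 / -2.913934 = 0.1408

p = 0.1408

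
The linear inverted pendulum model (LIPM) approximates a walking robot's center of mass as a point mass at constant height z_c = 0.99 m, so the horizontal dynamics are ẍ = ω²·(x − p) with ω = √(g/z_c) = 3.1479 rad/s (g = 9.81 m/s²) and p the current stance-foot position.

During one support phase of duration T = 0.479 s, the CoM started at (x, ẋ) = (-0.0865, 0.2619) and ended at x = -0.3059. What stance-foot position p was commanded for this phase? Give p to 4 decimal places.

ωT = 3.1479·0.479 = 1.507844; cosh(ωT) = 2.369184, sinh(ωT) = 2.147798
x(T) = p + (x₀−p)·cosh(ωT) + (ẋ₀/ω)·sinh(ωT) ⇒ p·(1 − cosh) = x(T) − x₀·cosh − (ẋ₀/ω)·sinh
numerator   = -0.3059 − (-0.0865)·2.369184 − (0.2619/3.1479)·2.147798 = -0.279659
denominator = 1 − 2.369184 = -1.369184
p = -0.279659 / -1.369184 = 0.2043

p = 0.2043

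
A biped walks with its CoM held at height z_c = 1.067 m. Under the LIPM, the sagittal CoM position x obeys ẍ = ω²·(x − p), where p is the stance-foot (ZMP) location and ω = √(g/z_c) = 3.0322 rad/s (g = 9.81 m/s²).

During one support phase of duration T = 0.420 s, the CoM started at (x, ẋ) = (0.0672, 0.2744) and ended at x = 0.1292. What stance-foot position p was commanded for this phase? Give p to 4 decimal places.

p = 0.1611

ωT = 3.0322·0.420 = 1.273524; cosh(ωT) = 1.926633, sinh(ωT) = 1.646790
x(T) = p + (x₀−p)·cosh(ωT) + (ẋ₀/ω)·sinh(ωT) ⇒ p·(1 − cosh) = x(T) − x₀·cosh − (ẋ₀/ω)·sinh
numerator   = 0.1292 − (0.0672)·1.926633 − (0.2744/3.0322)·1.646790 = -0.149297
denominator = 1 − 1.926633 = -0.926633
p = -0.149297 / -0.926633 = 0.1611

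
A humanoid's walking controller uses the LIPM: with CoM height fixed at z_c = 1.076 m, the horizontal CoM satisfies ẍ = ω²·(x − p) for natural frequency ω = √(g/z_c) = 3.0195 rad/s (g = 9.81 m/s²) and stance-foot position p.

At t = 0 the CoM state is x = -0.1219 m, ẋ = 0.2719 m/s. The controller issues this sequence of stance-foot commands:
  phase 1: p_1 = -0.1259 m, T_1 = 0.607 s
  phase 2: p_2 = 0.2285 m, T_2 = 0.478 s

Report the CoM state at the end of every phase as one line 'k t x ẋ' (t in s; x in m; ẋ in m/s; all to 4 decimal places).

1 0.6070 0.1612 0.9084
2 1.0850 0.6795 1.6244

phase 1: p=-0.1259, T=0.607, ωT=1.832836, cosh=3.205777, sinh=3.045817; start (x,ẋ)=(-0.121900, 0.271900) → end (x,ẋ)=(0.161193, 0.908438)
phase 2: p=0.2285, T=0.478, ωT=1.443321, cosh=2.235439, sinh=1.999297; start (x,ẋ)=(0.161193, 0.908438) → end (x,ẋ)=(0.679542, 1.624434)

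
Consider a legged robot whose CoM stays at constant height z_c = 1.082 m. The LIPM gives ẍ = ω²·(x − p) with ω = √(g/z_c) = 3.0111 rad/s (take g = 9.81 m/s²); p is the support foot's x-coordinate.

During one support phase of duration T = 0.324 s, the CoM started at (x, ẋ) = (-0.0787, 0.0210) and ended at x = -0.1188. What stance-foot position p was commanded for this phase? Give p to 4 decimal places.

p = 0.0146

ωT = 3.0111·0.324 = 0.975596; cosh(ωT) = 1.514858, sinh(ωT) = 1.137891
x(T) = p + (x₀−p)·cosh(ωT) + (ẋ₀/ω)·sinh(ωT) ⇒ p·(1 − cosh) = x(T) − x₀·cosh − (ẋ₀/ω)·sinh
numerator   = -0.1188 − (-0.0787)·1.514858 − (0.0210/3.0111)·1.137891 = -0.007517
denominator = 1 − 1.514858 = -0.514858
p = -0.007517 / -0.514858 = 0.0146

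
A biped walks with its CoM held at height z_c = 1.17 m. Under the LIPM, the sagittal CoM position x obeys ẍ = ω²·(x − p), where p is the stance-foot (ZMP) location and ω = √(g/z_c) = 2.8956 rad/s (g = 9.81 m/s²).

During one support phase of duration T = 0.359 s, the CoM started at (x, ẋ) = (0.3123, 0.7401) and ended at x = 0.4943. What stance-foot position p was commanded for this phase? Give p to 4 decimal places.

p = 0.5395

ωT = 2.8956·0.359 = 1.039520; cosh(ωT) = 1.590742, sinh(ωT) = 1.237118
x(T) = p + (x₀−p)·cosh(ωT) + (ẋ₀/ω)·sinh(ωT) ⇒ p·(1 − cosh) = x(T) − x₀·cosh − (ẋ₀/ω)·sinh
numerator   = 0.4943 − (0.3123)·1.590742 − (0.7401/2.8956)·1.237118 = -0.318690
denominator = 1 − 1.590742 = -0.590742
p = -0.318690 / -0.590742 = 0.5395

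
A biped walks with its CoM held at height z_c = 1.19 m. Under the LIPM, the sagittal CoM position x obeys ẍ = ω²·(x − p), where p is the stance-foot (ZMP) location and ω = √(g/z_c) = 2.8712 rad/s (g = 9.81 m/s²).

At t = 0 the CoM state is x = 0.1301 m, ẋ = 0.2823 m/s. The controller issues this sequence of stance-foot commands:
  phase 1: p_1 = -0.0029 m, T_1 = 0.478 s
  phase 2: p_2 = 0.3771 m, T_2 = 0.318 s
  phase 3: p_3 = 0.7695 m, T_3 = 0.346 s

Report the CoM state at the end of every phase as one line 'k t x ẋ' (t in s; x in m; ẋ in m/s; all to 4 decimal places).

phase 1: p=-0.0029, T=0.478, ωT=1.372434, cosh=2.099214, sinh=1.845725; start (x,ẋ)=(0.130100, 0.282300) → end (x,ẋ)=(0.457770, 1.297435)
phase 2: p=0.3771, T=0.318, ωT=0.913042, cosh=1.446596, sinh=1.045294; start (x,ẋ)=(0.457770, 1.297435) → end (x,ẋ)=(0.966143, 2.118973)
phase 3: p=0.7695, T=0.346, ωT=0.993435, cosh=1.535399, sinh=1.165096; start (x,ẋ)=(0.966143, 2.118973) → end (x,ẋ)=(1.931277, 3.911282)

1 0.4780 0.4578 1.2974
2 0.7960 0.9661 2.1190
3 1.1420 1.9313 3.9113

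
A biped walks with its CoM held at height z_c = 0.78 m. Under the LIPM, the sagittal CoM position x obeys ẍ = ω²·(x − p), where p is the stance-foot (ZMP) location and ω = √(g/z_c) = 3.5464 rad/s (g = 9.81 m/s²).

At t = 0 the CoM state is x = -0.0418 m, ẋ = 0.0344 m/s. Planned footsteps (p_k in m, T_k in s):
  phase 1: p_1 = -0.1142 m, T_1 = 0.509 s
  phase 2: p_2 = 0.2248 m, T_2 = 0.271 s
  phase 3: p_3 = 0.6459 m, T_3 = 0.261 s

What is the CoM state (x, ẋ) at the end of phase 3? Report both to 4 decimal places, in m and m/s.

x = 0.5348, ẋ = 0.3744

phase 1: p=-0.1142, T=0.509, ωT=1.805118, cosh=3.122571, sinh=2.958116; start (x,ẋ)=(-0.041800, 0.034400) → end (x,ẋ)=(0.140568, 0.866940)
phase 2: p=0.2248, T=0.271, ωT=0.961074, cosh=1.498493, sinh=1.116011; start (x,ẋ)=(0.140568, 0.866940) → end (x,ẋ)=(0.371395, 0.965728)
phase 3: p=0.6459, T=0.261, ωT=0.925610, cosh=1.459849, sinh=1.063559; start (x,ẋ)=(0.371395, 0.965728) → end (x,ẋ)=(0.534784, 0.374436)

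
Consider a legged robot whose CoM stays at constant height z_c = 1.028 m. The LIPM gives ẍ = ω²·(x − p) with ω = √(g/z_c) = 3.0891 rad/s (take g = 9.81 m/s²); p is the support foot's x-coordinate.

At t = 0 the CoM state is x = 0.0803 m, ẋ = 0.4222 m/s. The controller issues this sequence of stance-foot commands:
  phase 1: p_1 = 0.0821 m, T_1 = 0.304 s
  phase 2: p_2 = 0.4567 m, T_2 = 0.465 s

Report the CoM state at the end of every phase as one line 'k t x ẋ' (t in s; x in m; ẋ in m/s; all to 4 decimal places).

1 0.3040 0.2275 0.6164
2 0.7690 0.3434 -0.0351

phase 1: p=0.0821, T=0.304, ωT=0.939086, cosh=1.474314, sinh=1.083329; start (x,ẋ)=(0.080300, 0.422200) → end (x,ẋ)=(0.227509, 0.616432)
phase 2: p=0.4567, T=0.465, ωT=1.436432, cosh=2.221718, sinh=1.983943; start (x,ẋ)=(0.227509, 0.616432) → end (x,ẋ)=(0.343400, -0.035080)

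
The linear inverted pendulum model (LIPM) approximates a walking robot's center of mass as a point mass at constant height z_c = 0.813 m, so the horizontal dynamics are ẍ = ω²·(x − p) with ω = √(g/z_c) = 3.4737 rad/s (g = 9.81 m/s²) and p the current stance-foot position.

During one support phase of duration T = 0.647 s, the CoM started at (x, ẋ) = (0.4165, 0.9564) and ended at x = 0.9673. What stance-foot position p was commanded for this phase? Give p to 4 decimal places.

ωT = 3.4737·0.647 = 2.247484; cosh(ωT) = 4.784779, sinh(ωT) = 4.679114
x(T) = p + (x₀−p)·cosh(ωT) + (ẋ₀/ω)·sinh(ωT) ⇒ p·(1 − cosh) = x(T) − x₀·cosh − (ẋ₀/ω)·sinh
numerator   = 0.9673 − (0.4165)·4.784779 − (0.9564/3.4737)·4.679114 = -2.313843
denominator = 1 − 4.784779 = -3.784779
p = -2.313843 / -3.784779 = 0.6114

p = 0.6114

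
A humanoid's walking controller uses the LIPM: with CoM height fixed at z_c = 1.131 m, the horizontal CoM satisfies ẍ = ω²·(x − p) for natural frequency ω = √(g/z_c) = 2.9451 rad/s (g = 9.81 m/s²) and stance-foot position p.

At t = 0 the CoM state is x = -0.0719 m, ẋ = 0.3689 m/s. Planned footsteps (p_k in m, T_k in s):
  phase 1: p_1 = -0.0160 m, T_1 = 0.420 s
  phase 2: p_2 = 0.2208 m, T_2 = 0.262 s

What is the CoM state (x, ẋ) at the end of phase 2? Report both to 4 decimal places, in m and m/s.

phase 1: p=-0.0160, T=0.420, ωT=1.236942, cosh=1.867666, sinh=1.577396; start (x,ẋ)=(-0.071900, 0.368900) → end (x,ẋ)=(0.077180, 0.429294)
phase 2: p=0.2208, T=0.262, ωT=0.771616, cosh=1.312763, sinh=0.850497; start (x,ẋ)=(0.077180, 0.429294) → end (x,ẋ)=(0.156235, 0.203822)

x = 0.1562, ẋ = 0.2038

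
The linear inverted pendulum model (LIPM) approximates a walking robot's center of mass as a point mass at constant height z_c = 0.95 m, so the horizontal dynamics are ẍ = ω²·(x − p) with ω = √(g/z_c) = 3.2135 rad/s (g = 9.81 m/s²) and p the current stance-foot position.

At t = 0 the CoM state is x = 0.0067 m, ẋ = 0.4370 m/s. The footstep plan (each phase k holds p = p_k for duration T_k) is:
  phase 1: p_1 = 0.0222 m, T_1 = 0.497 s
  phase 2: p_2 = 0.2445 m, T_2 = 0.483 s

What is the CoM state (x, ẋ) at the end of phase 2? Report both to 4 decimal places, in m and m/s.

phase 1: p=0.0222, T=0.497, ωT=1.597109, cosh=2.570609, sinh=2.368128; start (x,ẋ)=(0.006700, 0.437000) → end (x,ẋ)=(0.304394, 1.005401)
phase 2: p=0.2445, T=0.483, ωT=1.552120, cosh=2.466635, sinh=2.254837; start (x,ẋ)=(0.304394, 1.005401) → end (x,ẋ)=(1.097704, 2.913948)

x = 1.0977, ẋ = 2.9139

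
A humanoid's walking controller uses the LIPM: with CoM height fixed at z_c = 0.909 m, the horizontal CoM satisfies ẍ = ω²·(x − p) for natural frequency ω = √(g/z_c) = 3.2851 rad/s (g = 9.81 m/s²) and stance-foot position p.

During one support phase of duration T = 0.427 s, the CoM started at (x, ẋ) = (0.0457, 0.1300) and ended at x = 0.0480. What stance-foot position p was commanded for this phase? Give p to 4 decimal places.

ωT = 3.2851·0.427 = 1.402738; cosh(ωT) = 2.156120, sinh(ωT) = 1.910197
x(T) = p + (x₀−p)·cosh(ωT) + (ẋ₀/ω)·sinh(ωT) ⇒ p·(1 − cosh) = x(T) − x₀·cosh − (ẋ₀/ω)·sinh
numerator   = 0.0480 − (0.0457)·2.156120 − (0.1300/3.2851)·1.910197 = -0.126126
denominator = 1 − 2.156120 = -1.156120
p = -0.126126 / -1.156120 = 0.1091

p = 0.1091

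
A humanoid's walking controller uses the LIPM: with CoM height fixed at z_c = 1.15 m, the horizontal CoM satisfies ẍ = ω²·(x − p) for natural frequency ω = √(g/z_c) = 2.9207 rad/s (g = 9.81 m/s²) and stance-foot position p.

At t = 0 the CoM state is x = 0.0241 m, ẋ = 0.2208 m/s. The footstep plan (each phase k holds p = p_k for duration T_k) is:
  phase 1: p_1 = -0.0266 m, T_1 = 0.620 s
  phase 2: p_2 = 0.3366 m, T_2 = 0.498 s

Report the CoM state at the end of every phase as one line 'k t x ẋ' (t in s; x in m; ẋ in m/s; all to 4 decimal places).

phase 1: p=-0.0266, T=0.620, ωT=1.810834, cosh=3.139532, sinh=2.976014; start (x,ẋ)=(0.024100, 0.220800) → end (x,ẋ)=(0.357556, 1.133895)
phase 2: p=0.3366, T=0.498, ωT=1.454509, cosh=2.257947, sinh=2.024432; start (x,ẋ)=(0.357556, 1.133895) → end (x,ẋ)=(1.169857, 2.684182)

1 0.6200 0.3576 1.1339
2 1.1180 1.1699 2.6842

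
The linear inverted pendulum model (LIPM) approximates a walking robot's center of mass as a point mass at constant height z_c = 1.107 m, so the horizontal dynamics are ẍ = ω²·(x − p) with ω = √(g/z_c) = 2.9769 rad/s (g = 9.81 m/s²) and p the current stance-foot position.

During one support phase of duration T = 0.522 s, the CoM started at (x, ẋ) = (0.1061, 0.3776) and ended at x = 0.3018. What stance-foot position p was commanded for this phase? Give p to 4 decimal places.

p = 0.1679

ωT = 2.9769·0.522 = 1.553942; cosh(ωT) = 2.470746, sinh(ωT) = 2.259333
x(T) = p + (x₀−p)·cosh(ωT) + (ẋ₀/ω)·sinh(ωT) ⇒ p·(1 − cosh) = x(T) − x₀·cosh − (ẋ₀/ω)·sinh
numerator   = 0.3018 − (0.1061)·2.470746 − (0.3776/2.9769)·2.259333 = -0.246927
denominator = 1 − 2.470746 = -1.470746
p = -0.246927 / -1.470746 = 0.1679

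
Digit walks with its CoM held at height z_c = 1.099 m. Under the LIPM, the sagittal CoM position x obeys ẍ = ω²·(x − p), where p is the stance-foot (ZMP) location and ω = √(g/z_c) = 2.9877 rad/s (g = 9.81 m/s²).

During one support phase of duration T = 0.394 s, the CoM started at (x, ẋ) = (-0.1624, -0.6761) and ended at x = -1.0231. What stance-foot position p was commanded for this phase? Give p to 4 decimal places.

ωT = 2.9877·0.394 = 1.177154; cosh(ωT) = 1.776640, sinh(ωT) = 1.468485
x(T) = p + (x₀−p)·cosh(ωT) + (ẋ₀/ω)·sinh(ωT) ⇒ p·(1 − cosh) = x(T) − x₀·cosh − (ẋ₀/ω)·sinh
numerator   = -1.0231 − (-0.1624)·1.776640 − (-0.6761/2.9877)·1.468485 = -0.402264
denominator = 1 − 1.776640 = -0.776640
p = -0.402264 / -0.776640 = 0.5180

p = 0.5180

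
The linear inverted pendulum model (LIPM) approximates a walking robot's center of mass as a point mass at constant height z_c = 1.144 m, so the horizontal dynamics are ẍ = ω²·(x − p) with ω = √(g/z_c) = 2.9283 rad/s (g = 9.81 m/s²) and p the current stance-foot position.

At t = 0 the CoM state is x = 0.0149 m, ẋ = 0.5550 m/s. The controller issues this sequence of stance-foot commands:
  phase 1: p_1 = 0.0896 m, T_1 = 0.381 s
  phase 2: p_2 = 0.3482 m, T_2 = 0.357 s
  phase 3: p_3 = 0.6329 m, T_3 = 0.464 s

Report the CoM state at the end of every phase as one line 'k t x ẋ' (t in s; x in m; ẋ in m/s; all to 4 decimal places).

1 0.3810 0.2215 0.6398
2 0.7380 0.4181 0.5601
3 1.2020 0.5350 0.0188

phase 1: p=0.0896, T=0.381, ωT=1.115682, cosh=1.689671, sinh=1.361979; start (x,ẋ)=(0.014900, 0.555000) → end (x,ẋ)=(0.221517, 0.639842)
phase 2: p=0.3482, T=0.357, ωT=1.045403, cosh=1.598048, sinh=1.246497; start (x,ẋ)=(0.221517, 0.639842) → end (x,ẋ)=(0.418118, 0.560091)
phase 3: p=0.6329, T=0.464, ωT=1.358731, cosh=2.074120, sinh=1.817133; start (x,ẋ)=(0.418118, 0.560091) → end (x,ẋ)=(0.534977, 0.018819)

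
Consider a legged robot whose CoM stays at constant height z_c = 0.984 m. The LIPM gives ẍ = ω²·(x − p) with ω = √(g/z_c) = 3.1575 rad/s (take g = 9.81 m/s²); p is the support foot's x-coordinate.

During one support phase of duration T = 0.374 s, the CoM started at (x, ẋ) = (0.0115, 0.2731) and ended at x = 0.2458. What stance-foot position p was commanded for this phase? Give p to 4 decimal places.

p = -0.1249

ωT = 3.1575·0.374 = 1.180905; cosh(ωT) = 1.782161, sinh(ωT) = 1.475160
x(T) = p + (x₀−p)·cosh(ωT) + (ẋ₀/ω)·sinh(ωT) ⇒ p·(1 − cosh) = x(T) − x₀·cosh − (ẋ₀/ω)·sinh
numerator   = 0.2458 − (0.0115)·1.782161 − (0.2731/3.1575)·1.475160 = 0.097715
denominator = 1 − 1.782161 = -0.782161
p = 0.097715 / -0.782161 = -0.1249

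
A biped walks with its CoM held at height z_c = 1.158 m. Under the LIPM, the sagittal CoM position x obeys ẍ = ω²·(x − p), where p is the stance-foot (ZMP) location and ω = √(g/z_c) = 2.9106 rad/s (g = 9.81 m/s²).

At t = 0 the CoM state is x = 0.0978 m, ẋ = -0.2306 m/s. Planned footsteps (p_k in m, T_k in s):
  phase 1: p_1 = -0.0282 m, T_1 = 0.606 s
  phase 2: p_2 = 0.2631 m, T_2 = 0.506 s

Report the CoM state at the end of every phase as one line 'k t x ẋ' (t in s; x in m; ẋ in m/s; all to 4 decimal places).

1 0.6060 0.1258 0.3460
2 1.1120 0.1936 -0.0313

phase 1: p=-0.0282, T=0.606, ωT=1.763824, cosh=3.003046, sinh=2.831658; start (x,ẋ)=(0.097800, -0.230600) → end (x,ẋ)=(0.125838, 0.345967)
phase 2: p=0.2631, T=0.506, ωT=1.472764, cosh=2.295281, sinh=2.065990; start (x,ẋ)=(0.125838, 0.345967) → end (x,ẋ)=(0.193619, -0.031300)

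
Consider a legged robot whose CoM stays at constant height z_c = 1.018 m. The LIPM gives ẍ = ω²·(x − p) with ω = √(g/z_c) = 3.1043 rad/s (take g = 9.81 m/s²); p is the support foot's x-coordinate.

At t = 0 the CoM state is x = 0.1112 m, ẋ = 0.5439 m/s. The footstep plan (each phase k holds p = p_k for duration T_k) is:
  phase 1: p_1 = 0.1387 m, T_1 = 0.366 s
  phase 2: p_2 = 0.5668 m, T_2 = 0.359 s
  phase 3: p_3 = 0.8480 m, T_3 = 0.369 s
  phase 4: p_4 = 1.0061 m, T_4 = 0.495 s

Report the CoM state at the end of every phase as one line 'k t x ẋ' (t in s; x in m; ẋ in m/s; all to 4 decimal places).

1 0.3660 0.3362 0.8151
2 0.7250 0.5346 0.4025
3 1.0940 0.4888 -0.6778
4 1.5890 -0.7361 -5.2086

phase 1: p=0.1387, T=0.366, ωT=1.136174, cosh=1.717936, sinh=1.396891; start (x,ẋ)=(0.111200, 0.543900) → end (x,ẋ)=(0.336204, 0.815135)
phase 2: p=0.5668, T=0.359, ωT=1.114444, cosh=1.687985, sinh=1.359887; start (x,ẋ)=(0.336204, 0.815135) → end (x,ẋ)=(0.534640, 0.402476)
phase 3: p=0.8480, T=0.369, ωT=1.145487, cosh=1.731020, sinh=1.412951; start (x,ẋ)=(0.534640, 0.402476) → end (x,ẋ)=(0.488759, -0.677771)
phase 4: p=1.0061, T=0.495, ωT=1.536628, cosh=2.431998, sinh=2.216892; start (x,ẋ)=(0.488759, -0.677771) → end (x,ẋ)=(-0.736093, -5.208627)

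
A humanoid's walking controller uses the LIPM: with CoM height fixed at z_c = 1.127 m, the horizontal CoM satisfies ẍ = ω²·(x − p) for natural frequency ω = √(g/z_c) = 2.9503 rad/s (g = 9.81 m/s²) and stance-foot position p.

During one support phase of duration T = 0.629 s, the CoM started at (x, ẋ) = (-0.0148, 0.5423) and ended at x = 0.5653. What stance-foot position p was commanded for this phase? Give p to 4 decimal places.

p = -0.0177

ωT = 2.9503·0.629 = 1.855739; cosh(ωT) = 3.276379, sinh(ωT) = 3.120042
x(T) = p + (x₀−p)·cosh(ωT) + (ẋ₀/ω)·sinh(ωT) ⇒ p·(1 − cosh) = x(T) − x₀·cosh − (ẋ₀/ω)·sinh
numerator   = 0.5653 − (-0.0148)·3.276379 − (0.5423/2.9503)·3.120042 = 0.040290
denominator = 1 − 3.276379 = -2.276379
p = 0.040290 / -2.276379 = -0.0177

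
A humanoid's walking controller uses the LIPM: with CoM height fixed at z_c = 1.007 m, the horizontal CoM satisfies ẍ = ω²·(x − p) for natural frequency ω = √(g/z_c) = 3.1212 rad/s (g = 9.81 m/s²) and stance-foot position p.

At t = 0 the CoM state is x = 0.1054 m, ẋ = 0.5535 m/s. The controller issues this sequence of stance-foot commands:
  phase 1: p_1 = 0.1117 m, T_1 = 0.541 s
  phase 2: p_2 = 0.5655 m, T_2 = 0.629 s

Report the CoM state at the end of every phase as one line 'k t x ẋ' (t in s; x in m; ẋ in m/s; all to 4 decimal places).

phase 1: p=0.1117, T=0.541, ωT=1.688569, cosh=2.798258, sinh=2.613474; start (x,ẋ)=(0.105400, 0.553500) → end (x,ẋ)=(0.557533, 1.497446)
phase 2: p=0.5655, T=0.629, ωT=1.963235, cosh=3.631366, sinh=3.490963; start (x,ẋ)=(0.557533, 1.497446) → end (x,ẋ)=(2.211414, 5.350966)

1 0.5410 0.5575 1.4974
2 1.1700 2.2114 5.3510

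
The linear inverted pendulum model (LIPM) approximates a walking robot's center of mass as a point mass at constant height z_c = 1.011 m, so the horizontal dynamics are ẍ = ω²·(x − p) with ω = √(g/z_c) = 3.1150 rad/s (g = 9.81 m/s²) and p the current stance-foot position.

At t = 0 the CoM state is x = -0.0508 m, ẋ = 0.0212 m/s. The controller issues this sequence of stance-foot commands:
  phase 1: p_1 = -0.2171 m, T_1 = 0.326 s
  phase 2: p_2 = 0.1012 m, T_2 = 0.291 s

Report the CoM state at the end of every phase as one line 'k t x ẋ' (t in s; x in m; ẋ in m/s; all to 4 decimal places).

phase 1: p=-0.2171, T=0.326, ωT=1.015490, cosh=1.561470, sinh=1.199245; start (x,ẋ)=(-0.050800, 0.021200) → end (x,ẋ)=(0.050734, 0.654342)
phase 2: p=0.1012, T=0.291, ωT=0.906465, cosh=1.439753, sinh=1.035803; start (x,ẋ)=(0.050734, 0.654342) → end (x,ẋ)=(0.246124, 0.779261)

1 0.3260 0.0507 0.6543
2 0.6170 0.2461 0.7793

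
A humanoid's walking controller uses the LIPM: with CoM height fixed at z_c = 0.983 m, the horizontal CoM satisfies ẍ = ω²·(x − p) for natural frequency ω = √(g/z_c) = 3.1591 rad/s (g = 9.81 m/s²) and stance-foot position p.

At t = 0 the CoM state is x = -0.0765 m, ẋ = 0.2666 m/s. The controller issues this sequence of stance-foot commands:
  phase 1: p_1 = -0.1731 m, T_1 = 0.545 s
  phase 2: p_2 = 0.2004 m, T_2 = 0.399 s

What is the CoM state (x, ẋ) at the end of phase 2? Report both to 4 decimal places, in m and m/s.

phase 1: p=-0.1731, T=0.545, ωT=1.721710, cosh=2.886422, sinh=2.707662; start (x,ẋ)=(-0.076500, 0.266600) → end (x,ẋ)=(0.334231, 1.595815)
phase 2: p=0.2004, T=0.399, ωT=1.260481, cosh=1.905317, sinh=1.621800; start (x,ẋ)=(0.334231, 1.595815) → end (x,ẋ)=(1.274640, 3.726207)

x = 1.2746, ẋ = 3.7262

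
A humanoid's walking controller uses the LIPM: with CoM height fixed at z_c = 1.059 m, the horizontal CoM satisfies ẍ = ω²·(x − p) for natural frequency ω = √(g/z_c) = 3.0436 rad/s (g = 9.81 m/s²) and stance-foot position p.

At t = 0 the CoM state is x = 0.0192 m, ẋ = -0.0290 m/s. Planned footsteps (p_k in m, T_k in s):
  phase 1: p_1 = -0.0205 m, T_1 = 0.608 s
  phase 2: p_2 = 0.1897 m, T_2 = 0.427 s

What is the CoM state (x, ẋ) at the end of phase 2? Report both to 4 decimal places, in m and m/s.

x = 0.1287, ẋ = -0.0177

phase 1: p=-0.0205, T=0.608, ωT=1.850509, cosh=3.260107, sinh=3.102950; start (x,ẋ)=(0.019200, -0.029000) → end (x,ẋ)=(0.079361, 0.280389)
phase 2: p=0.1897, T=0.427, ωT=1.299617, cosh=1.970264, sinh=1.697628; start (x,ẋ)=(0.079361, 0.280389) → end (x,ẋ)=(0.128695, -0.017671)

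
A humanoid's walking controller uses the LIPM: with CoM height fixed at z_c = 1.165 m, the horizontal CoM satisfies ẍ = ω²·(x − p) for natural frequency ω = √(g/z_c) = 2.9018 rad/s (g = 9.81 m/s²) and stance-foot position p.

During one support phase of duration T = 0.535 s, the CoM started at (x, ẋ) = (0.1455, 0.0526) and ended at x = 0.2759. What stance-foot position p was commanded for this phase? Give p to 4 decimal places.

p = 0.0845

ωT = 2.9018·0.535 = 1.552463; cosh(ωT) = 2.467407, sinh(ωT) = 2.255681
x(T) = p + (x₀−p)·cosh(ωT) + (ẋ₀/ω)·sinh(ωT) ⇒ p·(1 − cosh) = x(T) − x₀·cosh − (ẋ₀/ω)·sinh
numerator   = 0.2759 − (0.1455)·2.467407 − (0.0526/2.9018)·2.255681 = -0.123996
denominator = 1 − 2.467407 = -1.467407
p = -0.123996 / -1.467407 = 0.0845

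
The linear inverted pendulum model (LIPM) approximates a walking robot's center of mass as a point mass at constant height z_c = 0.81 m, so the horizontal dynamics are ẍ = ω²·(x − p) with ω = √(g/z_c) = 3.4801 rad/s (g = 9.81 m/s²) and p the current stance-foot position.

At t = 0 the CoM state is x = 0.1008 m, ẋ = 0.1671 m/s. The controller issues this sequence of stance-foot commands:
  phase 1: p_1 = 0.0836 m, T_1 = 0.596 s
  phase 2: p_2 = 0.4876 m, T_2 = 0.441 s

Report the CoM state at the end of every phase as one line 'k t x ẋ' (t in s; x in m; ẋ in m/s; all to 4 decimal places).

1 0.5960 0.3411 0.9098
2 1.0370 0.7104 1.0812

phase 1: p=0.0836, T=0.596, ωT=2.074140, cosh=4.041681, sinh=3.916016; start (x,ẋ)=(0.100800, 0.167100) → end (x,ẋ)=(0.341148, 0.909769)
phase 2: p=0.4876, T=0.441, ωT=1.534724, cosh=2.427780, sinh=2.212265; start (x,ẋ)=(0.341148, 0.909769) → end (x,ẋ)=(0.710377, 1.081197)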